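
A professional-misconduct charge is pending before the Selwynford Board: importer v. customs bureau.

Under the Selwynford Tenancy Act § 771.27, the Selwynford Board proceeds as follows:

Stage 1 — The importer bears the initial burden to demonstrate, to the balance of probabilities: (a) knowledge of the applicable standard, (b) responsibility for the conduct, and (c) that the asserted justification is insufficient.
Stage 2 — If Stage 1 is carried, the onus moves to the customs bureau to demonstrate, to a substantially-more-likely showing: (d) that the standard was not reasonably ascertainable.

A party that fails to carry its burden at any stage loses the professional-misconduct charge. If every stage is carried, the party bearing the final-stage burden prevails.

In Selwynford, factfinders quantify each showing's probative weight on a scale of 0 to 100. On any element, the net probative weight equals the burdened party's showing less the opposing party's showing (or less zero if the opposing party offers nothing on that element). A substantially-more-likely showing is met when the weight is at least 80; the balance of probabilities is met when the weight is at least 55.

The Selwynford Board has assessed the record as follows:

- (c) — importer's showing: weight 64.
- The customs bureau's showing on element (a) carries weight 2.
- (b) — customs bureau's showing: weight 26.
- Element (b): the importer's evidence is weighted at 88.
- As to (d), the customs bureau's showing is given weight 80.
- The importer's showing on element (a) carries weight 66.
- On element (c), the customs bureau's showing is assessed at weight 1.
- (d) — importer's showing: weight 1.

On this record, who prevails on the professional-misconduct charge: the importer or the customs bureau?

importer

Stage 1 (importer, the balance of probabilities, weight is at least 55): (a) net 66−2=64 ≥ 55 — meets; (b) net 88−26=62 ≥ 55 — meets; (c) net 64−1=63 ≥ 55 — meets.
  All elements met. The burden passes to the customs bureau.
Stage 2 (customs bureau, a substantially-more-likely showing, weight is at least 80): (d) net 80−1=79 < 80 — fails.
  Stage 2 not carried; the customs bureau fails its burden.
So the importer prevails.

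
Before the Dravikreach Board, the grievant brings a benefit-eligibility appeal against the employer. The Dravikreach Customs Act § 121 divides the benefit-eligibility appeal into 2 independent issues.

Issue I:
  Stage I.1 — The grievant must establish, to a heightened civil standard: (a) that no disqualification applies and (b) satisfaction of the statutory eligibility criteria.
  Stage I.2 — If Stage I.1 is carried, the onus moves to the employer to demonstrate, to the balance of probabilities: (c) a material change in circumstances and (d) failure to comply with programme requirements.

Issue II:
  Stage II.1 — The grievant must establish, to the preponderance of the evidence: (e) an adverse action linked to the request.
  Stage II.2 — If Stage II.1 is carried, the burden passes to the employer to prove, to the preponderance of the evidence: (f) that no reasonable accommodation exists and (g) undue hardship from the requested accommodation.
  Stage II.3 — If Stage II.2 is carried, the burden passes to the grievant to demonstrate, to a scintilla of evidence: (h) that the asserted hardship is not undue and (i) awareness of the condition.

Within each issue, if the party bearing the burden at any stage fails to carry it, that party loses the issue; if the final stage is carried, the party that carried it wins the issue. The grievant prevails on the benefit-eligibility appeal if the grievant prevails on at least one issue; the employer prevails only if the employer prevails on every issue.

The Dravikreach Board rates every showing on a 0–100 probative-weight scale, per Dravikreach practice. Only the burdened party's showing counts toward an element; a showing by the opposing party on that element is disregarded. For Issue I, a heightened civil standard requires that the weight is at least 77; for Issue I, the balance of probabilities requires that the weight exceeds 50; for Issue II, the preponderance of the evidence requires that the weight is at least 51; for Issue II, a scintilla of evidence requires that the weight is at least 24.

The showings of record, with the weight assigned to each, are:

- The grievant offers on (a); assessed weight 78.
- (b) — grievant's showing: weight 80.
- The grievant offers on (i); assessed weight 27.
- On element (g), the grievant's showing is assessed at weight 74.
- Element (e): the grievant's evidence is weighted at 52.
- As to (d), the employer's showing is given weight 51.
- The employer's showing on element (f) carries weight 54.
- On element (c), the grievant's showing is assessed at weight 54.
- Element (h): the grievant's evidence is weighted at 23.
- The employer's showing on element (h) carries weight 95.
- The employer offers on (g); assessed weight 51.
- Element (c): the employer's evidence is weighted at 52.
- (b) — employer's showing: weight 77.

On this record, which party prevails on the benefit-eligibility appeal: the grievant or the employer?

— Issue I —
Stage I.1 (grievant, a heightened civil standard, weight is at least 77): (a) 78 ≥ 77 — meets; (b) 80 (employer's 77 disregarded) ≥ 77 — meets.
  The grievant carries Stage I.1; the employer now bears the burden.
Stage I.2 (employer, the balance of probabilities, weight exceeds 50): (c) 52 (grievant's 54 disregarded) > 50 — meets; (d) 51 > 50 — meets.
  The employer carries the last stage.
All stages carried — the employer prevails on this issue.
— Issue II —
Stage II.1 — burden on grievant; standard: the preponderance of the evidence (weight is at least 51).
    (e): 52 ≥ 51 [met]
  Stage II.1 carried; the burden shifts to the employer.
Stage II.2 — burden on employer; standard: the preponderance of the evidence (weight is at least 51).
    (f): 54 ≥ 51 [met]
    (g): 51 (grievant's 74 disregarded) ≥ 51 [met]
  Stage II.2 is satisfied; the onus moves to the grievant.
Stage II.3 — burden on grievant; standard: a scintilla of evidence (weight is at least 24).
    (h): 23 (employer's 95 disregarded) < 24 [not met]
    (i): 27 ≥ 24 [met]
  The grievant does not carry Stage II.3.
The analysis ends at Stage II.3; the employer prevails on this issue.
Per-issue: Issue I → employer; Issue II → employer. The grievant must prevail on at least one issue; overall, the employer prevails.

employer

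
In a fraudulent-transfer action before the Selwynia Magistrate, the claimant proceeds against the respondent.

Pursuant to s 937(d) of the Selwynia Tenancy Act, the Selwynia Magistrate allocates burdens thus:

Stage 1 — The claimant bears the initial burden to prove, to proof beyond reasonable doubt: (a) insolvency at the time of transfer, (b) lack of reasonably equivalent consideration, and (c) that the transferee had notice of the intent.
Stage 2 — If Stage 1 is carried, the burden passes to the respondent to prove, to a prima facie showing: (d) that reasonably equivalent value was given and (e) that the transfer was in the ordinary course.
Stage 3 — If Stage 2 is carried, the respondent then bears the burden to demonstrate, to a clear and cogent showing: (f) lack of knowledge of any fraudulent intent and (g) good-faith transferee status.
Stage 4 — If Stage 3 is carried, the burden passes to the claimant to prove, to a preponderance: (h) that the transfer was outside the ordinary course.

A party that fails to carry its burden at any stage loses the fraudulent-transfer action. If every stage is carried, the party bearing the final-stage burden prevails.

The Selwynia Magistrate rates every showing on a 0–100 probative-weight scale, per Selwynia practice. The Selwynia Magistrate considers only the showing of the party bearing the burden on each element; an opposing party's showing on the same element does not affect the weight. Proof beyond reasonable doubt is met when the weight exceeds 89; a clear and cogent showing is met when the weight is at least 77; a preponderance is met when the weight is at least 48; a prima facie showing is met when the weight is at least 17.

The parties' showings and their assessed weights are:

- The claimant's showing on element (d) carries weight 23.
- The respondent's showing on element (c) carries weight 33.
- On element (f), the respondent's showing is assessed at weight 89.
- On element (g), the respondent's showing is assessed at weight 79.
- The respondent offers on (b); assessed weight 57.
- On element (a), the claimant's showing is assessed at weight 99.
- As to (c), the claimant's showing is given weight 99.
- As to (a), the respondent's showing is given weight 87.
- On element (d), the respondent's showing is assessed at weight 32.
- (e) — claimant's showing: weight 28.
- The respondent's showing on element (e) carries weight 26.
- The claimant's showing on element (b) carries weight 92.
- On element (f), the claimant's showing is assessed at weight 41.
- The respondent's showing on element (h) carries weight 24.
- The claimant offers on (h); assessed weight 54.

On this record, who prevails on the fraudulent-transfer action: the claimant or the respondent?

claimant

At Stage 1 the claimant must meet proof beyond reasonable doubt (weight exceeds 89): on (a) the weight is 99 (the respondent's 87 is given no effect), > 89, so (a) meets the standard; on (b) the weight is 92 (the respondent's 57 is given no effect), > 89, so (b) meets the standard; on (c) the weight is 99 (the respondent's 33 is given no effect), > 89, so (c) meets the standard.
  Stage 1 carried; the burden shifts to the respondent.
At Stage 2 the respondent must meet a prima facie showing (weight is at least 17): on (d) the weight is 32 (the claimant's 23 is given no effect), which does reach 17, so (d) meets the standard; on (e) the weight is 26 (the claimant's 28 is given no effect), ≥ 17, so (e) meets the standard.
  All elements met. The respondent retains the burden for Stage 3.
At Stage 3 the respondent must meet a clear and cogent showing (weight is at least 77): on (f) the weight is 89 (the claimant's 41 is given no effect), which does reach 77, so (f) meets the standard; on (g) the weight is 79, which does reach 77, so (g) meets the standard.
  Stage 3 is satisfied; the onus moves to the claimant.
At Stage 4 the claimant must meet a preponderance (weight is at least 48): on (h) the weight is 54 (the respondent's 24 is given no effect), which does reach 48, so (h) meets the standard.
  The claimant carries the last stage.
Every stage carried; the claimant prevails.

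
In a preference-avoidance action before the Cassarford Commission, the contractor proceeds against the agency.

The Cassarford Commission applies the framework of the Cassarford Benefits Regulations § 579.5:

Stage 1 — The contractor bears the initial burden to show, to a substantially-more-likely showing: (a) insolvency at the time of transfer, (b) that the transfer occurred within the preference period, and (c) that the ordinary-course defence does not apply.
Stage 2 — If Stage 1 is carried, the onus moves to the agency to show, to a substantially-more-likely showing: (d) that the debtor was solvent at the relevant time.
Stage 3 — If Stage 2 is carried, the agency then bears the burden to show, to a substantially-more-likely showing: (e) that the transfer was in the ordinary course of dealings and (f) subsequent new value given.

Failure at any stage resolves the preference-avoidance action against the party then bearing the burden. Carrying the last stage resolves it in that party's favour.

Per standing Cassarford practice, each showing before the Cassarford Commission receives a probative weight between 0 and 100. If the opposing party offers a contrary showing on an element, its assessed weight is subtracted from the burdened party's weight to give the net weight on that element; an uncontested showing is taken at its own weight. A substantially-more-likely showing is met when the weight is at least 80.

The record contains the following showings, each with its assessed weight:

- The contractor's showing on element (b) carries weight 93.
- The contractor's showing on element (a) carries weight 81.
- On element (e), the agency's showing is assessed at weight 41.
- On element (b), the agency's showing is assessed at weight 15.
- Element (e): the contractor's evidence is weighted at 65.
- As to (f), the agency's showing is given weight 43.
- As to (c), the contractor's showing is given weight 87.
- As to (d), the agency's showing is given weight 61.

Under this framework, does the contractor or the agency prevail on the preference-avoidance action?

agency

At Stage 1 the contractor must meet a substantially-more-likely showing (weight is at least 80): on (a) the weight is 81, ≥ 80, so (a) meets the standard; on (b) the weight is 93 less the opposing 15 gives net 78, which does not reach 80, so (b) does not meet the standard; on (c) the weight is 87, ≥ 80, so (c) meets the standard.
  The contractor does not carry Stage 1.
The analysis ends at Stage 1; the agency prevails.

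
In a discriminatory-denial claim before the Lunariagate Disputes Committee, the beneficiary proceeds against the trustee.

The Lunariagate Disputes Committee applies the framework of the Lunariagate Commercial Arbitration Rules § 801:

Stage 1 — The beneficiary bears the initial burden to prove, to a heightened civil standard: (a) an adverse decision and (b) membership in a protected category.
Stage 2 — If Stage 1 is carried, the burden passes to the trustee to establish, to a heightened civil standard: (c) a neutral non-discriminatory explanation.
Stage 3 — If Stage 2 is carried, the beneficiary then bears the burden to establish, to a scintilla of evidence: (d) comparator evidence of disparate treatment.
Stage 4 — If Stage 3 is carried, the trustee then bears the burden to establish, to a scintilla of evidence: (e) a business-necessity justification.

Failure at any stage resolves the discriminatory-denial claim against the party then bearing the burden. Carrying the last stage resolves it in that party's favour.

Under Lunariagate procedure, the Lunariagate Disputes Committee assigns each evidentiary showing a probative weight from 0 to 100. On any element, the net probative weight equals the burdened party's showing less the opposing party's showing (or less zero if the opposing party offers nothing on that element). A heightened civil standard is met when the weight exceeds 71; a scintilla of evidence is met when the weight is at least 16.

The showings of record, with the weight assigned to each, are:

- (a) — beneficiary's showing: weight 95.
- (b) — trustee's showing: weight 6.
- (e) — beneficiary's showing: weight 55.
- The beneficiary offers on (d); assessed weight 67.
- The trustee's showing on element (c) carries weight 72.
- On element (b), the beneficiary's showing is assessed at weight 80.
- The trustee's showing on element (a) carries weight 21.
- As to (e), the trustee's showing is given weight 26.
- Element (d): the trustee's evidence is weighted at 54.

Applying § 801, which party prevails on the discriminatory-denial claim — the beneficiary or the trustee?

trustee

At Stage 1 the beneficiary must meet a heightened civil standard (weight exceeds 71): on (a) the weight is 95 less the opposing 21 gives net 74, which does exceed 71, so (a) meets the standard; on (b) the weight is 80 less the opposing 6 gives net 74, > 71, so (b) meets the standard.
  Stage 1 is satisfied; the onus moves to the trustee.
At Stage 2 the trustee must meet a heightened civil standard (weight exceeds 71): on (c) the weight is 72, which does exceed 71, so (c) meets the standard.
  All elements met. The burden passes to the beneficiary.
At Stage 3 the beneficiary must meet a scintilla of evidence (weight is at least 16): on (d) the weight is 67 less the opposing 54 gives net 13, which does not reach 16, so (d) does not meet the standard.
  Stage 3 not carried; the beneficiary fails its burden.
So the trustee prevails.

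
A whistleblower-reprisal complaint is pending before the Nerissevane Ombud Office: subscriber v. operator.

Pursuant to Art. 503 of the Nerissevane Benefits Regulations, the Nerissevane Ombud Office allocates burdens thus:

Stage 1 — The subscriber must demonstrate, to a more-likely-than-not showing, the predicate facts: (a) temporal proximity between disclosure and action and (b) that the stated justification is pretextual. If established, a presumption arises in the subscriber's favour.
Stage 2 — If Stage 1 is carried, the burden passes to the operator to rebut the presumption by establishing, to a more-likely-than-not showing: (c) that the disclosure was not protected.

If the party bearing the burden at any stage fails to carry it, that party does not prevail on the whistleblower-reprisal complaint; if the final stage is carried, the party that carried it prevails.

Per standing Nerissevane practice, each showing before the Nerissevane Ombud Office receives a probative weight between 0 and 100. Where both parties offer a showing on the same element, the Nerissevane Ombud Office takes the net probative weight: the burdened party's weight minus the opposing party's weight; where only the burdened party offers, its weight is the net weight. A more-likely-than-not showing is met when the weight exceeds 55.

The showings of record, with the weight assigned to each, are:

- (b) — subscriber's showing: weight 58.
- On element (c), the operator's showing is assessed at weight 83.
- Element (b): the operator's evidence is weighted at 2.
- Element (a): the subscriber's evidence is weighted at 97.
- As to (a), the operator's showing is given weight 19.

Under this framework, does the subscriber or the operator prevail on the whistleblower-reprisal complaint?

At Stage 1 the subscriber must meet a more-likely-than-not showing (weight exceeds 55): on (a) the weight is 97 less the opposing 19 gives net 78, > 55, so (a) meets the standard; on (b) the weight is 58 less the opposing 2 gives net 56, which does exceed 55, so (b) meets the standard.
  Stage 1 is satisfied; the onus moves to the operator.
At Stage 2 the operator must meet a more-likely-than-not showing (weight exceeds 55): on (c) the weight is 83, > 55, so (c) meets the standard.
  Stage 2 carried; the final stage is satisfied.
All stages carried — the operator prevails.

operator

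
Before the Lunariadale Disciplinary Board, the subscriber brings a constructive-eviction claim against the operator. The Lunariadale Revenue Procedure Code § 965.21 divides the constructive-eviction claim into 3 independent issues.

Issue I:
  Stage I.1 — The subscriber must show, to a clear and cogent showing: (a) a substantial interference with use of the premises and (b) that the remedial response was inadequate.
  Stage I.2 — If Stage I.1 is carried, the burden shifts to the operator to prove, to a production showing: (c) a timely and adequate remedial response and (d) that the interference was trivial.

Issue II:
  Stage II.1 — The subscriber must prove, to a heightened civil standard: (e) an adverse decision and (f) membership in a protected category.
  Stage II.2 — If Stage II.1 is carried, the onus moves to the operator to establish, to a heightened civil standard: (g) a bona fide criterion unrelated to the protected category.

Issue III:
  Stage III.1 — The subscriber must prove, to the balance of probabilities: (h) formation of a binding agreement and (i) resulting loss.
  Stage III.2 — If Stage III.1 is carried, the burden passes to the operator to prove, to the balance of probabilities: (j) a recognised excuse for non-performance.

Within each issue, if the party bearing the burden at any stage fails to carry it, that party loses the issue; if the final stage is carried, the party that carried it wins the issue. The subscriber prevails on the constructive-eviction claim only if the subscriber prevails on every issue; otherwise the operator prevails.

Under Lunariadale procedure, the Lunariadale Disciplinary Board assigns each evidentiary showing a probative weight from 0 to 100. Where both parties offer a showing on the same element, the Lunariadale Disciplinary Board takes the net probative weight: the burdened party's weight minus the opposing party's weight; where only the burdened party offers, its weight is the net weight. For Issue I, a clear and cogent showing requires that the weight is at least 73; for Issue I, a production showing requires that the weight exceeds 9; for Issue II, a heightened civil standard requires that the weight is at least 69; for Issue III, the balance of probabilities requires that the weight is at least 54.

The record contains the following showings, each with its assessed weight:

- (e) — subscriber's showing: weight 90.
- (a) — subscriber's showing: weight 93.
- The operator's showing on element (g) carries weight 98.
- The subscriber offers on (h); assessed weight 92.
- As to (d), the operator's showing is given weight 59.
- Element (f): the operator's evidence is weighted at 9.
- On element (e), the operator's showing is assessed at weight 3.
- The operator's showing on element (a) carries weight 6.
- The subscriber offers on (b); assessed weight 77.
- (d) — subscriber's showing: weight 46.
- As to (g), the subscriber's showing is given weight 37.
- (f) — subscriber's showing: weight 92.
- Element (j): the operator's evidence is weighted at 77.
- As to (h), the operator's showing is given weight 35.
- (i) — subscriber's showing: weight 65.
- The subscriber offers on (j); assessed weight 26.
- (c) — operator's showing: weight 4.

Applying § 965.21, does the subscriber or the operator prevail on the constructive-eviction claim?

subscriber

— Issue I —
Stage I.1 (subscriber, a clear and cogent showing, weight is at least 73): (a) net 93−6=87 ≥ 73 — meets; (b) 77 ≥ 73 — meets.
  All elements met. The burden passes to the operator.
Stage I.2 (operator, a production showing, weight exceeds 9): (c) 4 ≤ 9 — fails; (d) net 59−46=13 > 9 — meets.
  The operator does not carry Stage I.2.
The analysis ends at Stage I.2; the subscriber prevails on this issue.
— Issue II —
Stage II.1 (subscriber, a heightened civil standard, weight is at least 69): (e) net 90−3=87 ≥ 69 — meets; (f) net 92−9=83 ≥ 69 — meets.
  Stage II.1 carried; the burden shifts to the operator.
Stage II.2 (operator, a heightened civil standard, weight is at least 69): (g) net 98−37=61 < 69 — fails.
  Not every element is met, so the operator fails to carry Stage II.2.
The subscriber prevails on this issue.
— Issue III —
Stage III.1 (subscriber, the balance of probabilities, weight is at least 54): (h) net 92−35=57 ≥ 54 — meets; (i) 65 ≥ 54 — meets.
  The subscriber carries Stage III.1; the operator now bears the burden.
Stage III.2 (operator, the balance of probabilities, weight is at least 54): (j) net 77−26=51 < 54 — fails.
  Not every element is met, so the operator fails to carry Stage III.2.
So the subscriber prevails on this issue.
Per-issue: Issue I → subscriber; Issue II → subscriber; Issue III → subscriber. The subscriber must prevail on every issue; overall, the subscriber prevails.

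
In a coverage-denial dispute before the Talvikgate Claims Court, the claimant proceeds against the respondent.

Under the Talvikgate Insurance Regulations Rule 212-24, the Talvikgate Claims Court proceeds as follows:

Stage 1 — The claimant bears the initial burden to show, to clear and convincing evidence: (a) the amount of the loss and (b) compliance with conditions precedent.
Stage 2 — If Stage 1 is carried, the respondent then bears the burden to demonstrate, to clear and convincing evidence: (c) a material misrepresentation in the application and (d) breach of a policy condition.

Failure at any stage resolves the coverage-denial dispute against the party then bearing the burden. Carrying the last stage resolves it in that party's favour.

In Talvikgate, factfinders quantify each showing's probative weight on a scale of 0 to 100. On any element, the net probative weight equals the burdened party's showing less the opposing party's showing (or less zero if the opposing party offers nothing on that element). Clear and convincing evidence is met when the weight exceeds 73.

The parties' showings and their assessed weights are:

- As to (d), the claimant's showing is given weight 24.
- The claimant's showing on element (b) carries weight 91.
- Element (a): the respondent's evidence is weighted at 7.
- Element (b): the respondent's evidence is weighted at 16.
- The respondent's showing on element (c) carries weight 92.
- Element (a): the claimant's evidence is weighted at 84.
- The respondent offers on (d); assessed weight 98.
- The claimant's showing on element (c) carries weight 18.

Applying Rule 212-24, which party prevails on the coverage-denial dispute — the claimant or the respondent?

respondent

Stage 1 — burden on claimant; standard: clear and convincing evidence (weight exceeds 73).
    (a): 84 − 7 = 77 > 73 [met]
    (b): 91 − 16 = 75 > 73 [met]
  Stage 1 carried; the burden shifts to the respondent.
Stage 2 — burden on respondent; standard: clear and convincing evidence (weight exceeds 73).
    (c): 92 − 18 = 74 > 73 [met]
    (d): 98 − 24 = 74 > 73 [met]
  Stage 2 carried; the final stage is satisfied.
All stages carried — the respondent prevails.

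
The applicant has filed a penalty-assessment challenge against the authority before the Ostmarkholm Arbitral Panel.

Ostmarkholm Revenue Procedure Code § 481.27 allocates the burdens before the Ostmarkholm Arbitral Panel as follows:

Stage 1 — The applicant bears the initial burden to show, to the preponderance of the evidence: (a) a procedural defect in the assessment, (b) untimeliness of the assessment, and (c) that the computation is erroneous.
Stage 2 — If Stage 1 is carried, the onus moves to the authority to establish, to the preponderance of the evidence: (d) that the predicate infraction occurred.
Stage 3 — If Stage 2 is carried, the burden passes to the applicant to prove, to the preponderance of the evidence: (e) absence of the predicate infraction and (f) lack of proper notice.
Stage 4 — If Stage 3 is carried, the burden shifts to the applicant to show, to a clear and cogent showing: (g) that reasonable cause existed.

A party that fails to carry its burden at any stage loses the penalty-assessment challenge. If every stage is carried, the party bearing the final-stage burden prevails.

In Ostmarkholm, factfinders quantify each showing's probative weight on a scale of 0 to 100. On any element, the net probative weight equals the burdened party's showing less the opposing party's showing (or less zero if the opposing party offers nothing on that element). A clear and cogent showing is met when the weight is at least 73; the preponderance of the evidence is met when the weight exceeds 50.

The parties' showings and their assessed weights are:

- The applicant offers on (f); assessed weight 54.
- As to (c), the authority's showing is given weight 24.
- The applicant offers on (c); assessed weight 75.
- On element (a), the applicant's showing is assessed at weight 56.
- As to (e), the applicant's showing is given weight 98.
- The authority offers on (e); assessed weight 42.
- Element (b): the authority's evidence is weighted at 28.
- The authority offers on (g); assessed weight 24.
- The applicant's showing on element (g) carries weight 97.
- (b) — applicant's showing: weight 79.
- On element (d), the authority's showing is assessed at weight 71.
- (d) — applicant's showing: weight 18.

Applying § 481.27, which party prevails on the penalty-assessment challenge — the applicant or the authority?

applicant

At Stage 1 the applicant must meet the preponderance of the evidence (weight exceeds 50): on (a) the weight is 56, > 50, so (a) meets the standard; on (b) the weight is 79 less the opposing 28 gives net 51, which does exceed 50, so (b) meets the standard; on (c) the weight is 75 less the opposing 24 gives net 51, which does exceed 50, so (c) meets the standard.
  Stage 1 carried; the burden shifts to the authority.
At Stage 2 the authority must meet the preponderance of the evidence (weight exceeds 50): on (d) the weight is 71 less the opposing 18 gives net 53, > 50, so (d) meets the standard.
  The authority carries Stage 2; the applicant now bears the burden.
At Stage 3 the applicant must meet the preponderance of the evidence (weight exceeds 50): on (e) the weight is 98 less the opposing 42 gives net 56, which does exceed 50, so (e) meets the standard; on (f) the weight is 54, > 50, so (f) meets the standard.
  All elements met. The applicant retains the burden for Stage 4.
At Stage 4 the applicant must meet a clear and cogent showing (weight is at least 73): on (g) the weight is 97 less the opposing 24 gives net 73, which does reach 73, so (g) meets the standard.
  The applicant carries the last stage.
With every stage satisfied, the applicant prevails.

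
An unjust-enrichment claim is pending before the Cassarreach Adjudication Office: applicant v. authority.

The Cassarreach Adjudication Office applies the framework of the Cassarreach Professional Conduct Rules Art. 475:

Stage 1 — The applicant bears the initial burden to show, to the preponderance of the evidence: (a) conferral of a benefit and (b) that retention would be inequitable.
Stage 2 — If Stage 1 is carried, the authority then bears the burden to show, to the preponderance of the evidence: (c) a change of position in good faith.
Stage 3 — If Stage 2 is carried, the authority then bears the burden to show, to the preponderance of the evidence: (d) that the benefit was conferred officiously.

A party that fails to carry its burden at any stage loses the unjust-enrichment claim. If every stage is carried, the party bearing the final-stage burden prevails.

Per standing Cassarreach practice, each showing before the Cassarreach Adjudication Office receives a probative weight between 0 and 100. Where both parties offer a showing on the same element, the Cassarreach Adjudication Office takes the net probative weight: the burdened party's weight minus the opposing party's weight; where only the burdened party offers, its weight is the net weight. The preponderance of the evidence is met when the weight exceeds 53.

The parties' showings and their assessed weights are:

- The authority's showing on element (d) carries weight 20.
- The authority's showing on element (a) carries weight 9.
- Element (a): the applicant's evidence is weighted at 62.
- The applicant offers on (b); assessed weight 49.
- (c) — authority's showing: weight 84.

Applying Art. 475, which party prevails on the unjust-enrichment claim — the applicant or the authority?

authority

Stage 1 (applicant, the preponderance of the evidence, weight exceeds 53): (a) net 62−9=53 ≤ 53 — fails; (b) 49 ≤ 53 — fails.
  The applicant does not carry Stage 1.
So the authority prevails.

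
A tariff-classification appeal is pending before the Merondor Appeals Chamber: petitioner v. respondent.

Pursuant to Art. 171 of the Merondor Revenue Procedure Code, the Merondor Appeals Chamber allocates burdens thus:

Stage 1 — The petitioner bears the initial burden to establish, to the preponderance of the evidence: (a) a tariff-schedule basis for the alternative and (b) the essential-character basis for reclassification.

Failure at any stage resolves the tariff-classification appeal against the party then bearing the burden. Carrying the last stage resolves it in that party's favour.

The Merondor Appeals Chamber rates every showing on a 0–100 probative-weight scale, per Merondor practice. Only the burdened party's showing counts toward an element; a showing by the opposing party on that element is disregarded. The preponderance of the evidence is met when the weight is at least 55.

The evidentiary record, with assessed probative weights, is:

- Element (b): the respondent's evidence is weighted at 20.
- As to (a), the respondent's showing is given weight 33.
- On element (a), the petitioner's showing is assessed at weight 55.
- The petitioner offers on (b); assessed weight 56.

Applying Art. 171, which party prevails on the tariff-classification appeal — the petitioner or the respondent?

petitioner

At Stage 1 the petitioner must meet the preponderance of the evidence (weight is at least 55): on (a) the weight is 55 (the respondent's 33 is given no effect), which does reach 55, so (a) meets the standard; on (b) the weight is 56 (the respondent's 20 is given no effect), ≥ 55, so (b) meets the standard.
  All elements met at the final stage.
With every stage satisfied, the petitioner prevails.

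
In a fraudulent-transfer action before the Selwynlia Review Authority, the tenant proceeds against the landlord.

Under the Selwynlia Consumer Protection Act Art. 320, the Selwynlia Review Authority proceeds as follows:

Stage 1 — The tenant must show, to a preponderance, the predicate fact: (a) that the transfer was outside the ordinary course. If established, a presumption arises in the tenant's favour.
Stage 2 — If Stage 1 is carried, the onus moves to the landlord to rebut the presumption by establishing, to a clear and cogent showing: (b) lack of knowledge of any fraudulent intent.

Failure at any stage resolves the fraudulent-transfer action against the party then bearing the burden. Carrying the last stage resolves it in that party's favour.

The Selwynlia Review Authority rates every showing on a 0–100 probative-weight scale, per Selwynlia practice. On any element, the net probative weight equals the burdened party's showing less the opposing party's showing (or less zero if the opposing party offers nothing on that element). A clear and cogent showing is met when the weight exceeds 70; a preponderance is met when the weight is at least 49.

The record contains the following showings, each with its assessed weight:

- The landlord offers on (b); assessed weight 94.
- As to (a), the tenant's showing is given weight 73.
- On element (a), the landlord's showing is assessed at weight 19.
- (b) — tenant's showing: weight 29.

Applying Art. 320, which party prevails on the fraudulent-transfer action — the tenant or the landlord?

tenant

Stage 1 — burden on tenant; standard: a preponderance (weight is at least 49).
    (a): 73 − 19 = 54 ≥ 49 [met]
  Stage 1 is satisfied; the onus moves to the landlord.
Stage 2 — burden on landlord; standard: a clear and cogent showing (weight exceeds 70).
    (b): 94 − 29 = 65 ≤ 70 [not met]
  The landlord does not carry Stage 2.
The analysis ends at Stage 2; the tenant prevails.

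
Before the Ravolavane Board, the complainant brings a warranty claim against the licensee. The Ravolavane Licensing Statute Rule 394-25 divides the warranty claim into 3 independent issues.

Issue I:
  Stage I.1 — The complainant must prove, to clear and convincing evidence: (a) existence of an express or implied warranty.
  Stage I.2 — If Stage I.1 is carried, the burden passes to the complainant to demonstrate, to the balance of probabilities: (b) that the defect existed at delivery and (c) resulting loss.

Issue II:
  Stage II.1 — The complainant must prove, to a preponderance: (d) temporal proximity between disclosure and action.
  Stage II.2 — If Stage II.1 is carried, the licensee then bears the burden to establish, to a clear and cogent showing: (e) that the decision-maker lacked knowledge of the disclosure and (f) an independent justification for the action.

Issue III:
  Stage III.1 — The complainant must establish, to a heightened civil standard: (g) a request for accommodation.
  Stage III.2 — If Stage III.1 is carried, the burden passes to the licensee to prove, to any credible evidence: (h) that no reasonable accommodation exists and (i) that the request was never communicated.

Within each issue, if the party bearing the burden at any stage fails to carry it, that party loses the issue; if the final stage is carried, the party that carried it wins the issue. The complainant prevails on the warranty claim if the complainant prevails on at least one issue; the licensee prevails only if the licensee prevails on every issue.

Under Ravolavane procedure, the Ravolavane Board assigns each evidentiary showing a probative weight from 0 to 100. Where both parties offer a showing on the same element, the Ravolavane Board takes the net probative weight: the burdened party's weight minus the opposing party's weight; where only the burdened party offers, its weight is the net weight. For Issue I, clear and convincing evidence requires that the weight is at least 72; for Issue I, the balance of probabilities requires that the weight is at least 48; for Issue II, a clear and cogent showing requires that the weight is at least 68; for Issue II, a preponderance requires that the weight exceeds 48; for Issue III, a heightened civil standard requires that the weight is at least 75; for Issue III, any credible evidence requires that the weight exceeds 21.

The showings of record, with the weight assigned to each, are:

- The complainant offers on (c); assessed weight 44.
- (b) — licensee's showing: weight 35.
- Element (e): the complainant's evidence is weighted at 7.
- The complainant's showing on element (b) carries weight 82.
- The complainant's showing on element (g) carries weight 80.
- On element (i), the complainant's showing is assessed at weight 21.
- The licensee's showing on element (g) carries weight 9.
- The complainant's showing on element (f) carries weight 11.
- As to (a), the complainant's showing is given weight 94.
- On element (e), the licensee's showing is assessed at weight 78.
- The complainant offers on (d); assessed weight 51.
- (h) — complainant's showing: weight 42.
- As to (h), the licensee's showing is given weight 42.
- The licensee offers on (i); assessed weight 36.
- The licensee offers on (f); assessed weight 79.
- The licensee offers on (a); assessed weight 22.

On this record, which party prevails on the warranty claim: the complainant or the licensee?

licensee

— Issue I —
At Stage I.1 the complainant must meet clear and convincing evidence (weight is at least 72): on (a) the weight is 94 less the opposing 22 gives net 72, which does reach 72, so (a) meets the standard.
  All elements met. The complainant retains the burden for Stage I.2.
At Stage I.2 the complainant must meet the balance of probabilities (weight is at least 48): on (b) the weight is 82 less the opposing 35 gives net 47, which does not reach 48, so (b) does not meet the standard; on (c) the weight is 44, which does not reach 48, so (c) does not meet the standard.
  Not every element is met, so the complainant fails to carry Stage I.2.
So the licensee prevails on this issue.
— Issue II —
Stage II.1 (complainant, a preponderance, weight exceeds 48): (d) 51 > 48 — meets.
  Stage II.1 carried; the burden shifts to the licensee.
Stage II.2 (licensee, a clear and cogent showing, weight is at least 68): (e) net 78−7=71 ≥ 68 — meets; (f) net 79−11=68 ≥ 68 — meets.
  The licensee carries the last stage.
Every stage carried; the licensee prevails on this issue.
— Issue III —
Stage III.1 (complainant, a heightened civil standard, weight is at least 75): (g) net 80−9=71 < 75 — fails.
  The complainant does not carry Stage III.1.
The licensee prevails on this issue.
Per-issue: Issue I → licensee; Issue II → licensee; Issue III → licensee. The complainant must prevail on at least one issue; overall, the licensee prevails.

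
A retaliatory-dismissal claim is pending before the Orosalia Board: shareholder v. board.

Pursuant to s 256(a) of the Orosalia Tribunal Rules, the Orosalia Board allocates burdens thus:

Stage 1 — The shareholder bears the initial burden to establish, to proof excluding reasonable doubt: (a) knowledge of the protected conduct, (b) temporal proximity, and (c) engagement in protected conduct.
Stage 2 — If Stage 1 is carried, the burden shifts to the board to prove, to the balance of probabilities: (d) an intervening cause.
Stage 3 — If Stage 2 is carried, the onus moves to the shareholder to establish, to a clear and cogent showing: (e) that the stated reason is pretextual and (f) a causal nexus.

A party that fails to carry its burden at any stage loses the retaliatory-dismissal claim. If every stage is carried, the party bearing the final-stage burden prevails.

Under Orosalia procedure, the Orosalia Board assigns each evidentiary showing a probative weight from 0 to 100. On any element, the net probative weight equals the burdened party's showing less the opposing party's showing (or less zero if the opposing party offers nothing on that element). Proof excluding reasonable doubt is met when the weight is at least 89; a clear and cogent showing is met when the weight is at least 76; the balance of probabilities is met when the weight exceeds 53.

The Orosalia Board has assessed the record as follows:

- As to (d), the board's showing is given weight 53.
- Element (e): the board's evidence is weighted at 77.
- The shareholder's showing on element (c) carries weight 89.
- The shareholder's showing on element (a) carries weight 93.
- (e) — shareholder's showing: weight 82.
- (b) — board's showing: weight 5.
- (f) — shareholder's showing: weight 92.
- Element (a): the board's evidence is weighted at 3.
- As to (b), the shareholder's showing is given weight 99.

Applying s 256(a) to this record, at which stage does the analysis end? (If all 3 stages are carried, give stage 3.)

stage 2

At Stage 1 the shareholder must meet proof excluding reasonable doubt (weight is at least 89): on (a) the weight is 93 less the opposing 3 gives net 90, which does reach 89, so (a) meets the standard; on (b) the weight is 99 less the opposing 5 gives net 94, ≥ 89, so (b) meets the standard; on (c) the weight is 89, which does reach 89, so (c) meets the standard.
  Stage 1 is satisfied; the onus moves to the board.
At Stage 2 the board must meet the balance of probabilities (weight exceeds 53): on (d) the weight is 53, ≤ 53, so (d) does not meet the standard.
  Stage 2 not carried; the board fails its burden.
The shareholder prevails.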